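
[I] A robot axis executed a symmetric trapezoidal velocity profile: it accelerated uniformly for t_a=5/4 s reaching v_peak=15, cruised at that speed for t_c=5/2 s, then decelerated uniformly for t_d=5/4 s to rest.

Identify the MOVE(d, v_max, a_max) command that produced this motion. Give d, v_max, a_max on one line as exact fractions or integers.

d=225/4 v_max=15 a_max=12

a_max = 15/(5/4) = 12
d_a = ½·15·5/4 = 75/8; d_c = 15·5/2 = 75/2
d = 2·75/8 + 75/2 = 225/4
t_c = 5/2 > 0 so v_max = 15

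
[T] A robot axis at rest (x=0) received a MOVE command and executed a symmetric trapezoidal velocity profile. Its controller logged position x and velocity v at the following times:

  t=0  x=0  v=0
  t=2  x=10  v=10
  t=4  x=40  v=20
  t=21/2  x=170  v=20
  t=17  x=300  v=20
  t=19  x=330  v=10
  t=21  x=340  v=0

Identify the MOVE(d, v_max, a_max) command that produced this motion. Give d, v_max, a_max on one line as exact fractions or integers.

d=340 v_max=20 a_max=5

final state: t=21, x=340, v=0 → d = 340
a_max = (10−0)/(2−0) = 5
max v = 20 over t∈[4,17] → v_max = 20
check: 20·(4+13) = 340 ✓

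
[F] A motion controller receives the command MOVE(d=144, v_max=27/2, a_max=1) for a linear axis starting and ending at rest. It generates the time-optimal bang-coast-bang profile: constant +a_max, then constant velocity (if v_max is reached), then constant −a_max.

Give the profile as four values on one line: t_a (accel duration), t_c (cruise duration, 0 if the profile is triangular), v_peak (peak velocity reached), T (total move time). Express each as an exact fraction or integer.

(v_max)²/a_max = (27/2)²/1 = 729/4
144 < 729/4 ⇒ no cruise
v_peak = √(144·1) = √144 = 12
t_a = 12/1 = 12; t_c = 0
T = 2·12 = 24

t_a=12 t_c=0 v_peak=12 T=24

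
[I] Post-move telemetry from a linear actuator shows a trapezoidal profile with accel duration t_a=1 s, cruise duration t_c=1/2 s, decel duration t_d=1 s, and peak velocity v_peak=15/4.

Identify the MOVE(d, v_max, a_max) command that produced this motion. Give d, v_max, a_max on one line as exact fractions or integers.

d=45/8 v_max=15/4 a_max=15/4

a_max = (15/4)/1 = 15/4
d_a = ½·15/4·1 = 15/8; d_c = 15/4·1/2 = 15/8
d = 2·15/8 + 15/8 = 45/8
t_c = 1/2 > 0 → v_max = v_peak = 15/4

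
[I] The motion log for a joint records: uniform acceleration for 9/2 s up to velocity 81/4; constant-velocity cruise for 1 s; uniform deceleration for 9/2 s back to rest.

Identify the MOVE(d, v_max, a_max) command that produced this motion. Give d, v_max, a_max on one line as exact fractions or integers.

a_max = (81/4)/(9/2) = 9/2
d_a = ½·81/4·9/2 = 729/16; d_c = 81/4·1 = 81/4
d = 2·729/16 + 81/4 = 891/8
t_c = 1 > 0 → v_max = v_peak = 81/4

d=891/8 v_max=81/4 a_max=9/2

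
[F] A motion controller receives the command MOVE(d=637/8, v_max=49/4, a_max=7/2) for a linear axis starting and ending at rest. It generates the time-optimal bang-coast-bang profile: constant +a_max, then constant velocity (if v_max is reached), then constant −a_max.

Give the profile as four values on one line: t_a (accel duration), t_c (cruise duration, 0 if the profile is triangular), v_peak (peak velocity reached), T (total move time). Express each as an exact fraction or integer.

v_max²/a_max = (49/4)²/(7/2) = 343/8
637/8 ≥ 343/8 so v_max reached
t_a = (49/4)/(7/2) = 7/2; v_peak = 49/4
d_cruise = 637/8 − 343/8 = 147/4; t_c = (147/4)/(49/4) = 3
T = 2·7/2 + 3 = 10

t_a=7/2 t_c=3 v_peak=49/4 T=10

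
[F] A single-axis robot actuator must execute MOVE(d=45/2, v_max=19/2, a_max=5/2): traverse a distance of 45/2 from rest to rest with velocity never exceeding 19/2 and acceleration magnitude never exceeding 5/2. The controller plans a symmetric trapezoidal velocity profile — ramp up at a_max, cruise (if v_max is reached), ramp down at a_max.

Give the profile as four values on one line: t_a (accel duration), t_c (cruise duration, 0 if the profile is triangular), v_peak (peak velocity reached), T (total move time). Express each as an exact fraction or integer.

t_a=3 t_c=0 v_peak=15/2 T=6

v_max²/a_max = (19/2)²/(5/2) = 361/10
45/2 < 361/10 ⇒ no cruise
v_peak = √(45/2·5/2) = √(225/4) = 15/2
t_a = (15/2)/(5/2) = 3; t_c = 0
T = 2·3 = 6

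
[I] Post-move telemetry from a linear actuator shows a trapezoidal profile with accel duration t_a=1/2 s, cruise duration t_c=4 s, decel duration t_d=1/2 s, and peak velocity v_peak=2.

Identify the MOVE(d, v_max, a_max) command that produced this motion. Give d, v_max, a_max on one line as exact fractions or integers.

d=9 v_max=2 a_max=4

a_max = 2/(1/2) = 4
d_a = ½·2·1/2 = 1/2; d_c = 2·4 = 8
d = 2·1/2 + 8 = 9
t_c = 4 > 0 → v_max = v_peak = 2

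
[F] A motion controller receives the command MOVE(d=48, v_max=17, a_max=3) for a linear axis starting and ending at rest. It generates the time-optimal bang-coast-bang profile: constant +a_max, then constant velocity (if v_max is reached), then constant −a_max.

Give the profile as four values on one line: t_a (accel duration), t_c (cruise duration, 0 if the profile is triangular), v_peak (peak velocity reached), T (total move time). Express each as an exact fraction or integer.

t_a=4 t_c=0 v_peak=12 T=8

v_max²/a_max = 17²/3 = 289/3
48 < 289/3 so t_c = 0
v_peak = √(48·3) = √144 = 12
t_a = 12/3 = 4; t_c = 0
T = 2·4 = 8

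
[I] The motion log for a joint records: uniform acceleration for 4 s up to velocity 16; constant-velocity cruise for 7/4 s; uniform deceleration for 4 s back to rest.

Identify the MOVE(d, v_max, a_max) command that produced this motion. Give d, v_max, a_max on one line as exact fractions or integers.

a_max = 16/4 = 4
d_a = ½·16·4 = 32; d_c = 16·7/4 = 28
d = 2·32 + 28 = 92
t_c = 7/4 > 0 so v_max = 16

d=92 v_max=16 a_max=4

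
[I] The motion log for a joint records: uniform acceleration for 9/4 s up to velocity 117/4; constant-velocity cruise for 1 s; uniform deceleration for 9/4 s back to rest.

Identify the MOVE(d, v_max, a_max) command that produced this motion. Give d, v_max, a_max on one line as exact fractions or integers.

a_max = (117/4)/(9/4) = 13
d_a = ½·117/4·9/4 = 1053/32; d_c = 117/4·1 = 117/4
d = 2·1053/32 + 117/4 = 1521/16
t_c = 1 > 0 → v_max = v_peak = 117/4

d=1521/16 v_max=117/4 a_max=13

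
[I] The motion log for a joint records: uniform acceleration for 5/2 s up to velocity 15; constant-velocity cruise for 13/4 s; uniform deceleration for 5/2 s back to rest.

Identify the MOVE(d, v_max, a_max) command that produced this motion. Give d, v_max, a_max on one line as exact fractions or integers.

d=345/4 v_max=15 a_max=6

a_max = 15/(5/2) = 6
d_a = ½·15·5/2 = 75/4; d_c = 15·13/4 = 195/4
d = 2·75/4 + 195/4 = 345/4
t_c = 13/4 > 0 ⇒ limit active, v_max = 15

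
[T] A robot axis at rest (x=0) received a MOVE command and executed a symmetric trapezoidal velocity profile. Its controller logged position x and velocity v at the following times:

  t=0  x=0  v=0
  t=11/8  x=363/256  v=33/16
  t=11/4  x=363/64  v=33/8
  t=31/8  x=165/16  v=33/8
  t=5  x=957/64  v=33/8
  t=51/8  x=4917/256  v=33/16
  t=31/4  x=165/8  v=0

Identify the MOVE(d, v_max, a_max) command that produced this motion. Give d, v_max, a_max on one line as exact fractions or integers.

d=165/8 v_max=33/8 a_max=3/2

final state: t=31/4, x=165/8, v=0 → d = 165/8
a_max = (33/16−0)/(11/8−0) = 3/2
max v = 33/8 over t∈[11/4,5] → v_max = 33/8
check: 33/8·(11/4+9/4) = 165/8 ✓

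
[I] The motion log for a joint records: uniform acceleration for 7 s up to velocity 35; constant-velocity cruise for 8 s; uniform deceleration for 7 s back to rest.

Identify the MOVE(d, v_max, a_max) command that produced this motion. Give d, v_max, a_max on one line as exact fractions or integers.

a_max = 35/7 = 5
d_a = ½·35·7 = 245/2; d_c = 35·8 = 280
d = 2·245/2 + 280 = 525
t_c = 8 > 0 so v_max = 35

d=525 v_max=35 a_max=5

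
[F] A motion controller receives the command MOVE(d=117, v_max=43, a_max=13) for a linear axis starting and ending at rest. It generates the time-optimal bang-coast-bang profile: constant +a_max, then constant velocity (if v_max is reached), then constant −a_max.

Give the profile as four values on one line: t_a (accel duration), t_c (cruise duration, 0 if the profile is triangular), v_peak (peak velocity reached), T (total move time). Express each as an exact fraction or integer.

t_a=3 t_c=0 v_peak=39 T=6

vₘ²/aₘ = 43²/13 = 1849/13
117 < 1849/13 so t_c = 0
v_peak = √(117·13) = √1521 = 39
t_a = 39/13 = 3; t_c = 0
T = 2·3 = 6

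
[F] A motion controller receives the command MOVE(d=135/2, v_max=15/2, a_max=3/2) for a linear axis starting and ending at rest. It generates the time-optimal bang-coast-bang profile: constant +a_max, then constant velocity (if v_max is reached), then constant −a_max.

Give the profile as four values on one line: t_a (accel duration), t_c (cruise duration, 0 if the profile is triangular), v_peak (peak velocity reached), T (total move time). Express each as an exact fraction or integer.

vₘ²/aₘ = (15/2)²/(3/2) = 75/2
135/2 ≥ 75/2 ⇒ cruise phase
t_a = (15/2)/(3/2) = 5; v_peak = 15/2
d_cruise = 135/2 − 75/2 = 30; t_c = 30/(15/2) = 4
T = 2·5 + 4 = 14

t_a=5 t_c=4 v_peak=15/2 T=14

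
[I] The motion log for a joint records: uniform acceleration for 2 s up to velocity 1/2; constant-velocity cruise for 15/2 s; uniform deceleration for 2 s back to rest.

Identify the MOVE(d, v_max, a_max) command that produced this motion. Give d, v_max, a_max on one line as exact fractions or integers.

a_max = (1/2)/2 = 1/4
d_a = ½·1/2·2 = 1/2; d_c = 1/2·15/2 = 15/4
d = 2·1/2 + 15/4 = 19/4
t_c = 15/2 > 0 → v_max = v_peak = 1/2

d=19/4 v_max=1/2 a_max=1/4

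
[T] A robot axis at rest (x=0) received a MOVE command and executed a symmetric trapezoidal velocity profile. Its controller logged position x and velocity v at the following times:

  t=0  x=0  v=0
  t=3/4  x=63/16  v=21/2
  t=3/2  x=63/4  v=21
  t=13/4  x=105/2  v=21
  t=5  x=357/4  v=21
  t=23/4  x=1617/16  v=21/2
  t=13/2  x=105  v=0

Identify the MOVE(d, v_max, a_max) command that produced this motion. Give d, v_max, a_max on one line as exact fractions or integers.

d=105 v_max=21 a_max=14

final state: t=13/2, x=105, v=0 → d = 105
a_max = (21/2−0)/(3/4−0) = 14
max v = 21 over t∈[3/2,5] → v_max = 21
check: 21·(3/2+7/2) = 105 ✓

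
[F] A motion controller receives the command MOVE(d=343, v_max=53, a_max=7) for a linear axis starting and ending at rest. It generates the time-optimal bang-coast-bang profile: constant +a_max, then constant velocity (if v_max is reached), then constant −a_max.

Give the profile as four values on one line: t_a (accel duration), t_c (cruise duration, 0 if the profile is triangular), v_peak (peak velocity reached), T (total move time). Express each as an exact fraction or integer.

(v_max)²/a_max = 53²/7 = 2809/7
343 < 2809/7 ⇒ no cruise
v_peak = √(343·7) = √2401 = 49
t_a = 49/7 = 7; t_c = 0
T = 2·7 = 14

t_a=7 t_c=0 v_peak=49 T=14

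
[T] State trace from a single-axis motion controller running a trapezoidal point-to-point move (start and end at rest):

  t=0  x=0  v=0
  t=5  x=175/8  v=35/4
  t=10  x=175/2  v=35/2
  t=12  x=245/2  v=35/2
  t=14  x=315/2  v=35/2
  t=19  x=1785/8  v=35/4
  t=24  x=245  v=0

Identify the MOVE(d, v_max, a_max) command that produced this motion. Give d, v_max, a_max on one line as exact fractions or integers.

d=245 v_max=35/2 a_max=7/4

final state: t=24, x=245, v=0 → d = 245
a_max = (35/4−0)/(5−0) = 7/4
max v = 35/2 over t∈[10,14] → v_max = 35/2
check: 35/2·(10+4) = 245 ✓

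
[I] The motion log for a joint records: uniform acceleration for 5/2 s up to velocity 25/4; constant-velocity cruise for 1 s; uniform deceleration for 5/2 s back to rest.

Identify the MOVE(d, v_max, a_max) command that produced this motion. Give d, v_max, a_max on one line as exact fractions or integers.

d=175/8 v_max=25/4 a_max=5/2

a_max = (25/4)/(5/2) = 5/2
d_a = ½·25/4·5/2 = 125/16; d_c = 25/4·1 = 25/4
d = 2·125/16 + 25/4 = 175/8
t_c = 1 > 0 ⇒ limit active, v_max = 25/4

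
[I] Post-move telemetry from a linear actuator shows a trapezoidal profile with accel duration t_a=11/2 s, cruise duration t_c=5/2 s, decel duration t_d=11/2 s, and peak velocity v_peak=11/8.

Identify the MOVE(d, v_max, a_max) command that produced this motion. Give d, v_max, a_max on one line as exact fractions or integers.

a_max = (11/8)/(11/2) = 1/4
d_a = ½·11/8·11/2 = 121/32; d_c = 11/8·5/2 = 55/16
d = 2·121/32 + 55/16 = 11
t_c = 5/2 > 0 ⇒ limit active, v_max = 11/8

d=11 v_max=11/8 a_max=1/4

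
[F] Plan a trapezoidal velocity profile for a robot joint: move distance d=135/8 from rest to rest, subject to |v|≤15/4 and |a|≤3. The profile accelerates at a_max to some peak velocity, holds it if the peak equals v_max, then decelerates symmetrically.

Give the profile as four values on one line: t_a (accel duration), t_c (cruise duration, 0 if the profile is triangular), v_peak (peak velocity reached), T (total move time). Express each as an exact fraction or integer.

v_max²/a_max = (15/4)²/3 = 75/16
135/8 ≥ 75/16 so v_max reached
t_a = (15/4)/3 = 5/4; v_peak = 15/4
d_cruise = 135/8 − 75/16 = 195/16; t_c = (195/16)/(15/4) = 13/4
T = 2·5/4 + 13/4 = 23/4

t_a=5/4 t_c=13/4 v_peak=15/4 T=23/4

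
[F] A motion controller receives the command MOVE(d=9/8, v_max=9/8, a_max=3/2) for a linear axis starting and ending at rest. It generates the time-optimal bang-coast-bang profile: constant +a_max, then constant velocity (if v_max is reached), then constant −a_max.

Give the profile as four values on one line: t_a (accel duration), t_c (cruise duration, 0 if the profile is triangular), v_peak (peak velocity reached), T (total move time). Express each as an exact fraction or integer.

(v_max)²/a_max = (9/8)²/(3/2) = 27/32
9/8 ≥ 27/32 → trapezoidal
t_a = (9/8)/(3/2) = 3/4; v_peak = 9/8
d_cruise = 9/8 − 27/32 = 9/32; t_c = (9/32)/(9/8) = 1/4
T = 2·3/4 + 1/4 = 7/4

t_a=3/4 t_c=1/4 v_peak=9/8 T=7/4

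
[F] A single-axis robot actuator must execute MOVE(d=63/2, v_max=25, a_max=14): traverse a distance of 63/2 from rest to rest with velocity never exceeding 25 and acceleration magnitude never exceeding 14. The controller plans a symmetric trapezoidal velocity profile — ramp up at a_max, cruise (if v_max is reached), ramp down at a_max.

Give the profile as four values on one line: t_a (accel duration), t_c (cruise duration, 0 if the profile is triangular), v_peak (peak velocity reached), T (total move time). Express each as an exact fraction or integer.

t_a=3/2 t_c=0 v_peak=21 T=3

vₘ²/aₘ = 25²/14 = 625/14
63/2 < 625/14 so t_c = 0
v_peak = √(63/2·14) = √441 = 21
t_a = 21/14 = 3/2; t_c = 0
T = 2·3/2 = 3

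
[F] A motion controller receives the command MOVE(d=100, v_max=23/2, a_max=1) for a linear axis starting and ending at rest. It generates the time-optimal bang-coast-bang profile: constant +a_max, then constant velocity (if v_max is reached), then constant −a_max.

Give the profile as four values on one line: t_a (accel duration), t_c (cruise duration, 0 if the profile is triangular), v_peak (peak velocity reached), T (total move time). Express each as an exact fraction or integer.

t_a=10 t_c=0 v_peak=10 T=20

(v_max)²/a_max = (23/2)²/1 = 529/4
100 < 529/4 so t_c = 0
v_peak = √(100·1) = √100 = 10
t_a = 10/1 = 10; t_c = 0
T = 2·10 = 20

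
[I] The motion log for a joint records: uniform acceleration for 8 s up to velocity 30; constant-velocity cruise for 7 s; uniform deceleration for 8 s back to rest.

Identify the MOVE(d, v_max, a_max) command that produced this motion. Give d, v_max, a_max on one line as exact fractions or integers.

d=450 v_max=30 a_max=15/4

a_max = 30/8 = 15/4
d_a = ½·30·8 = 120; d_c = 30·7 = 210
d = 2·120 + 210 = 450
t_c = 7 > 0 → v_max = v_peak = 30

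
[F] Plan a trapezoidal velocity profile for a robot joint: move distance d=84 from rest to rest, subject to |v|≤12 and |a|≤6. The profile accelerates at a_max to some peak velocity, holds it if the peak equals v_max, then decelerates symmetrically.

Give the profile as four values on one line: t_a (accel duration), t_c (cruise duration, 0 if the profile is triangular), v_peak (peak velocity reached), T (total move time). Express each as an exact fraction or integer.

vₘ²/aₘ = 12²/6 = 24
84 ≥ 24 ⇒ cruise phase
t_a = 12/6 = 2; v_peak = 12
d_cruise = 84 − 24 = 60; t_c = 60/12 = 5
T = 2·2 + 5 = 9

t_a=2 t_c=5 v_peak=12 T=9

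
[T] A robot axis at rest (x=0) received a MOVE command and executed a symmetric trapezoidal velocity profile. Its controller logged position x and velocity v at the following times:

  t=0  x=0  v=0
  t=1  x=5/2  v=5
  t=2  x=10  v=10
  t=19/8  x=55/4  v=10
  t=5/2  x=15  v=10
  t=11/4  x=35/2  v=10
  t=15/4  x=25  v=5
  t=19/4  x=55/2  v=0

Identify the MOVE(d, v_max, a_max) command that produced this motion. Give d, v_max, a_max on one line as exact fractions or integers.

d=55/2 v_max=10 a_max=5

final state: t=19/4, x=55/2, v=0 → d = 55/2
a_max = (5−0)/(1−0) = 5
max v = 10 over t∈[2,11/4] → v_max = 10
check: 10·(2+3/4) = 55/2 ✓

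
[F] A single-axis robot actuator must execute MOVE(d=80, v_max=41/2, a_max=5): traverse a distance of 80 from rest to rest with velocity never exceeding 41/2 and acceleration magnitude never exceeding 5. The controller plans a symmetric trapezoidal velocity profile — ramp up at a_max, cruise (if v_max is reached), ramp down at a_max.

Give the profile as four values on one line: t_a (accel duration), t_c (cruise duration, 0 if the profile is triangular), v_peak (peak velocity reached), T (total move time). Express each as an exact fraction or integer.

t_a=4 t_c=0 v_peak=20 T=8

vₘ²/aₘ = (41/2)²/5 = 1681/20
80 < 1681/20 ⇒ no cruise
v_peak = √(80·5) = √400 = 20
t_a = 20/5 = 4; t_c = 0
T = 2·4 = 8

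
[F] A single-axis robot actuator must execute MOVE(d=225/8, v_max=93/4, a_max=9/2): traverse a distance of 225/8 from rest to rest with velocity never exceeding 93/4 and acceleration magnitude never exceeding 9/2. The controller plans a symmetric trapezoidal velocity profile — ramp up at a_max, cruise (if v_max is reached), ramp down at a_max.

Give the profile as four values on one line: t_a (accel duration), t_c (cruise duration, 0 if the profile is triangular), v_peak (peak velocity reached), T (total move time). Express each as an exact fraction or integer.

(v_max)²/a_max = (93/4)²/(9/2) = 961/8
225/8 < 961/8 so t_c = 0
v_peak = √(225/8·9/2) = √(2025/16) = 45/4
t_a = (45/4)/(9/2) = 5/2; t_c = 0
T = 2·5/2 = 5

t_a=5/2 t_c=0 v_peak=45/4 T=5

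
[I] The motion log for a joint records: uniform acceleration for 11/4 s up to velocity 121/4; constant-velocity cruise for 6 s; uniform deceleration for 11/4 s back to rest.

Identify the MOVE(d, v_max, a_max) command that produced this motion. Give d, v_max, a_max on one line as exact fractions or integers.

a_max = (121/4)/(11/4) = 11
d_a = ½·121/4·11/4 = 1331/32; d_c = 121/4·6 = 363/2
d = 2·1331/32 + 363/2 = 4235/16
t_c = 6 > 0 so v_max = 121/4

d=4235/16 v_max=121/4 a_max=11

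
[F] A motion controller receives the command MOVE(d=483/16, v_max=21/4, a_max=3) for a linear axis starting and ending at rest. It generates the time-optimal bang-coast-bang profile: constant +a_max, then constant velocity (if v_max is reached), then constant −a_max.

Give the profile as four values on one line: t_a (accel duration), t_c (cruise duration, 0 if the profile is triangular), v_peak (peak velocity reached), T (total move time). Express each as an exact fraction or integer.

t_a=7/4 t_c=4 v_peak=21/4 T=15/2

v_max²/a_max = (21/4)²/3 = 147/16
483/16 ≥ 147/16 so v_max reached
t_a = (21/4)/3 = 7/4; v_peak = 21/4
d_cruise = 483/16 − 147/16 = 21; t_c = 21/(21/4) = 4
T = 2·7/4 + 4 = 15/2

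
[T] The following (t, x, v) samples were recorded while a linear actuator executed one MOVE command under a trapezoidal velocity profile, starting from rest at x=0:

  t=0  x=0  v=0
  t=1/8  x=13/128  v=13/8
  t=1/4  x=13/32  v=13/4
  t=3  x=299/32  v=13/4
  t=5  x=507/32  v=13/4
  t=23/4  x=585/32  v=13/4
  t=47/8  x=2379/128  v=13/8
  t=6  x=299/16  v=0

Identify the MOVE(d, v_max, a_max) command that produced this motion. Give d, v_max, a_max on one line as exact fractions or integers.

final state: t=6, x=299/16, v=0 → d = 299/16
a_max = (13/8−0)/(1/8−0) = 13
max v = 13/4 over t∈[1/4,23/4] → v_max = 13/4
check: 13/4·(1/4+11/2) = 299/16 ✓

d=299/16 v_max=13/4 a_max=13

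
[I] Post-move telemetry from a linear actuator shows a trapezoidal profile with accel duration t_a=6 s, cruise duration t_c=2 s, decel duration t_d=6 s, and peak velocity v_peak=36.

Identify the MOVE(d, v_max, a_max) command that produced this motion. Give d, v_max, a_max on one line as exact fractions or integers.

d=288 v_max=36 a_max=6

a_max = 36/6 = 6
d_a = ½·36·6 = 108; d_c = 36·2 = 72
d = 2·108 + 72 = 288
t_c = 2 > 0 ⇒ limit active, v_max = 36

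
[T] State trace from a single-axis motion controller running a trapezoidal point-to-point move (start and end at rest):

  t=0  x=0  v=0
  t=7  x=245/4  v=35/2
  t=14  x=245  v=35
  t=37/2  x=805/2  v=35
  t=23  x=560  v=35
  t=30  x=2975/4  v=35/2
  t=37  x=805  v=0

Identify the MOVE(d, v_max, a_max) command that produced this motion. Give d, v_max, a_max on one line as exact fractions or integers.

d=805 v_max=35 a_max=5/2

final state: t=37, x=805, v=0 → d = 805
a_max = (35/2−0)/(7−0) = 5/2
max v = 35 over t∈[14,23] → v_max = 35
check: 35·(14+9) = 805 ✓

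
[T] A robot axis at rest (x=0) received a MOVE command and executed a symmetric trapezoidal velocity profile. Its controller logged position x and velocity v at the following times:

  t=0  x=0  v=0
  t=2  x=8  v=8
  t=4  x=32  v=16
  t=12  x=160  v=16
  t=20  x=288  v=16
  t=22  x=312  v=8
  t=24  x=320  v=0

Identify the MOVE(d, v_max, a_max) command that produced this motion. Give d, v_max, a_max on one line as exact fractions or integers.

d=320 v_max=16 a_max=4

final state: t=24, x=320, v=0 → d = 320
a_max = (8−0)/(2−0) = 4
max v = 16 over t∈[4,20] → v_max = 16
check: 16·(4+16) = 320 ✓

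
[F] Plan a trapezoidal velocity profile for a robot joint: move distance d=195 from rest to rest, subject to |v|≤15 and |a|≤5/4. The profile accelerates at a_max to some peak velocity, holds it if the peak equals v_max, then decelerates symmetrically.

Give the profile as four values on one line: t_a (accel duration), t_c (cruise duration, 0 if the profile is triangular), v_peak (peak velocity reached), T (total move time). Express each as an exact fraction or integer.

t_a=12 t_c=1 v_peak=15 T=25

(v_max)²/a_max = 15²/(5/4) = 180
195 ≥ 180 → trapezoidal
t_a = 15/(5/4) = 12; v_peak = 15
d_cruise = 195 − 180 = 15; t_c = 15/15 = 1
T = 2·12 + 1 = 25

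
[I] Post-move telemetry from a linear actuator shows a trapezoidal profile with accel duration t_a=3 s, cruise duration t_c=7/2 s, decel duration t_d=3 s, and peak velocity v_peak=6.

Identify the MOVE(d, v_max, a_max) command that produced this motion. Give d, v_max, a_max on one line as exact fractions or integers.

a_max = 6/3 = 2
d_a = ½·6·3 = 9; d_c = 6·7/2 = 21
d = 2·9 + 21 = 39
t_c = 7/2 > 0 → v_max = v_peak = 6

d=39 v_max=6 a_max=2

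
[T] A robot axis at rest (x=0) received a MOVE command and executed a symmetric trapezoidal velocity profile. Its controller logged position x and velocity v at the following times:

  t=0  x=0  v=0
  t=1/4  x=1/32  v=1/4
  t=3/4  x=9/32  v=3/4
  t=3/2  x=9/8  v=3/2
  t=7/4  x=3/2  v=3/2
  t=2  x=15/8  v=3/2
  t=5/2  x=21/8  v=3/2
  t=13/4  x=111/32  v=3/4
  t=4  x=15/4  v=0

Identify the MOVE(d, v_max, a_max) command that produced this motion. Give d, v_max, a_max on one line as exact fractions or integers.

final state: t=4, x=15/4, v=0 → d = 15/4
a_max = (1/4−0)/(1/4−0) = 1
max v = 3/2 over t∈[3/2,5/2] → v_max = 3/2
check: 3/2·(3/2+1) = 15/4 ✓

d=15/4 v_max=3/2 a_max=1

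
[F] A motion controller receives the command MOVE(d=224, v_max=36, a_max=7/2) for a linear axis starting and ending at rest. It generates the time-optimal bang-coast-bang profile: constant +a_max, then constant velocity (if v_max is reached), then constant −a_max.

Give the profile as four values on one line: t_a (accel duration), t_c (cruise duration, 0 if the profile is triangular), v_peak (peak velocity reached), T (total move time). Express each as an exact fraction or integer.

t_a=8 t_c=0 v_peak=28 T=16

(v_max)²/a_max = 36²/(7/2) = 2592/7
224 < 2592/7 ⇒ no cruise
v_peak = √(224·7/2) = √784 = 28
t_a = 28/(7/2) = 8; t_c = 0
T = 2·8 = 16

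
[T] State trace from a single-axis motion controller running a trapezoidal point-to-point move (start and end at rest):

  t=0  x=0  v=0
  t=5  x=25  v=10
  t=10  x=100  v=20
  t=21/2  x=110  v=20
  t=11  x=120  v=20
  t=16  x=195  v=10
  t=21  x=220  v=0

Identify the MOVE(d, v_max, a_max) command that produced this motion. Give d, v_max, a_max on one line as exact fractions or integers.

d=220 v_max=20 a_max=2

final state: t=21, x=220, v=0 → d = 220
a_max = (10−0)/(5−0) = 2
max v = 20 over t∈[10,11] → v_max = 20
check: 20·(10+1) = 220 ✓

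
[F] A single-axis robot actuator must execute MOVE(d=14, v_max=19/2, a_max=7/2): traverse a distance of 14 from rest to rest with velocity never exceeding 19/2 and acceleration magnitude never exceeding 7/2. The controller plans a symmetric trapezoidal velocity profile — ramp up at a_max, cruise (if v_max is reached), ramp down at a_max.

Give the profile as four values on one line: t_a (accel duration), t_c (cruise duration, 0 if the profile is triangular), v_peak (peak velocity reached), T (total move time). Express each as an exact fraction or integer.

(v_max)²/a_max = (19/2)²/(7/2) = 361/14
14 < 361/14 → triangular
v_peak = √(14·7/2) = √49 = 7
t_a = 7/(7/2) = 2; t_c = 0
T = 2·2 = 4

t_a=2 t_c=0 v_peak=7 T=4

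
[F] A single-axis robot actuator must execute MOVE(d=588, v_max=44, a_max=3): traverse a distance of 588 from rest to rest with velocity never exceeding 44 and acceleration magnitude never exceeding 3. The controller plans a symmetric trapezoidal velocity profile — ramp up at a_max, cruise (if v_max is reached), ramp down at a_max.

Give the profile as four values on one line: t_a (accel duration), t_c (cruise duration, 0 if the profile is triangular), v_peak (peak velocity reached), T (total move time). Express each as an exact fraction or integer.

v_max²/a_max = 44²/3 = 1936/3
588 < 1936/3 → triangular
v_peak = √(588·3) = √1764 = 42
t_a = 42/3 = 14; t_c = 0
T = 2·14 = 28

t_a=14 t_c=0 v_peak=42 T=28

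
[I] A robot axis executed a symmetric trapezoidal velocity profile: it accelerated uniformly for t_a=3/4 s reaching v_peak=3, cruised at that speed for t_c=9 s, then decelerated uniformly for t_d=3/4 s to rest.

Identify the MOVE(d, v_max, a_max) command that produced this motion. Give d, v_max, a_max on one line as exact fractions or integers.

d=117/4 v_max=3 a_max=4

a_max = 3/(3/4) = 4
d_a = ½·3·3/4 = 9/8; d_c = 3·9 = 27
d = 2·9/8 + 27 = 117/4
t_c = 9 > 0 → v_max = v_peak = 3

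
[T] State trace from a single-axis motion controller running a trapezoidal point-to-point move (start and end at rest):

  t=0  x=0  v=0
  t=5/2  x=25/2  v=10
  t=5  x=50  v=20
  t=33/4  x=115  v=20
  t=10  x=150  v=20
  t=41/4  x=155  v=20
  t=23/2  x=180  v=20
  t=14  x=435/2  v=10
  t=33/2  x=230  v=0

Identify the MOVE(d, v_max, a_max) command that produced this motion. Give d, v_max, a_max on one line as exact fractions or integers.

final state: t=33/2, x=230, v=0 → d = 230
a_max = (10−0)/(5/2−0) = 4
max v = 20 over t∈[5,23/2] → v_max = 20
check: 20·(5+13/2) = 230 ✓

d=230 v_max=20 a_max=4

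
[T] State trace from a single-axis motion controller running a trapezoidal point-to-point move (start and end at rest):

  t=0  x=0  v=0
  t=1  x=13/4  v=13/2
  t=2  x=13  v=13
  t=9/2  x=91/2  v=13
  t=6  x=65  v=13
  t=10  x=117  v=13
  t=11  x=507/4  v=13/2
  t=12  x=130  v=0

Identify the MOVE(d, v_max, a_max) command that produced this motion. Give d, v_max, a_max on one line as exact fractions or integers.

d=130 v_max=13 a_max=13/2

final state: t=12, x=130, v=0 → d = 130
a_max = (13/2−0)/(1−0) = 13/2
max v = 13 over t∈[2,10] → v_max = 13
check: 13·(2+8) = 130 ✓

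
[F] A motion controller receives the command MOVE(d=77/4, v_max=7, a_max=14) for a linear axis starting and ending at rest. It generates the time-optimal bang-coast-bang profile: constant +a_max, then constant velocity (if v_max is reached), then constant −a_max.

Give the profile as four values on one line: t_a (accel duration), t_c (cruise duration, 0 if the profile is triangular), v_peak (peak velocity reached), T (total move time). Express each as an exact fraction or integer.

t_a=1/2 t_c=9/4 v_peak=7 T=13/4

(v_max)²/a_max = 7²/14 = 7/2
77/4 ≥ 7/2 → trapezoidal
t_a = 7/14 = 1/2; v_peak = 7
d_cruise = 77/4 − 7/2 = 63/4; t_c = (63/4)/7 = 9/4
T = 2·1/2 + 9/4 = 13/4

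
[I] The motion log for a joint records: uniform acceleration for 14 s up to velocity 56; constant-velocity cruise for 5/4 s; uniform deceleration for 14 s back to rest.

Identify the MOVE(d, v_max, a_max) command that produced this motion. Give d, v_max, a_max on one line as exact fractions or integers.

a_max = 56/14 = 4
d_a = ½·56·14 = 392; d_c = 56·5/4 = 70
d = 2·392 + 70 = 854
t_c = 5/4 > 0 → v_max = v_peak = 56

d=854 v_max=56 a_max=4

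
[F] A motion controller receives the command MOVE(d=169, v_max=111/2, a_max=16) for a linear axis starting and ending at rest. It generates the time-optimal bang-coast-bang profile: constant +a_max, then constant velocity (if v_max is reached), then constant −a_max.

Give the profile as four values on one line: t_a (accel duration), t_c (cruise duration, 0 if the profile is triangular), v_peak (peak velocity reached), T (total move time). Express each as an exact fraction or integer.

(v_max)²/a_max = (111/2)²/16 = 12321/64
169 < 12321/64 → triangular
v_peak = √(169·16) = √2704 = 52
t_a = 52/16 = 13/4; t_c = 0
T = 2·13/4 = 13/2

t_a=13/4 t_c=0 v_peak=52 T=13/2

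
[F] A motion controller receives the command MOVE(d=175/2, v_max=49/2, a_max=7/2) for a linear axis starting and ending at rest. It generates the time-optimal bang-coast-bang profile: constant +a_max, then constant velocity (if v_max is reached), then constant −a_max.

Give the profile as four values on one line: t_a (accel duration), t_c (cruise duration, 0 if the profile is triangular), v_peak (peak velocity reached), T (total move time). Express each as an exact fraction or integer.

t_a=5 t_c=0 v_peak=35/2 T=10

vₘ²/aₘ = (49/2)²/(7/2) = 343/2
175/2 < 343/2 ⇒ no cruise
v_peak = √(175/2·7/2) = √(1225/4) = 35/2
t_a = (35/2)/(7/2) = 5; t_c = 0
T = 2·5 = 10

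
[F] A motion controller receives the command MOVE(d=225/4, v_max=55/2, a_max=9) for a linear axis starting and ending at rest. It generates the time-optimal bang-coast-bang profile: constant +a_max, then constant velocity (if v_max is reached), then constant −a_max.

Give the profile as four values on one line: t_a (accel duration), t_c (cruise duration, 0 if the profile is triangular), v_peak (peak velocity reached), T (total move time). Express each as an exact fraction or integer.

t_a=5/2 t_c=0 v_peak=45/2 T=5

vₘ²/aₘ = (55/2)²/9 = 3025/36
225/4 < 3025/36 ⇒ no cruise
v_peak = √(225/4·9) = √(2025/4) = 45/2
t_a = (45/2)/9 = 5/2; t_c = 0
T = 2·5/2 = 5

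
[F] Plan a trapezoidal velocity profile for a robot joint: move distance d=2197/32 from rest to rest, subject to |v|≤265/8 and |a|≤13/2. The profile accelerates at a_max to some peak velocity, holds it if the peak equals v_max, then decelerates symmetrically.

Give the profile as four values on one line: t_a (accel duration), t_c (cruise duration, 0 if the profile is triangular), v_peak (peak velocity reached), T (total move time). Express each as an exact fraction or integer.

t_a=13/4 t_c=0 v_peak=169/8 T=13/2

vₘ²/aₘ = (265/8)²/(13/2) = 70225/416
2197/32 < 70225/416 ⇒ no cruise
v_peak = √(2197/32·13/2) = √(28561/64) = 169/8
t_a = (169/8)/(13/2) = 13/4; t_c = 0
T = 2·13/4 = 13/2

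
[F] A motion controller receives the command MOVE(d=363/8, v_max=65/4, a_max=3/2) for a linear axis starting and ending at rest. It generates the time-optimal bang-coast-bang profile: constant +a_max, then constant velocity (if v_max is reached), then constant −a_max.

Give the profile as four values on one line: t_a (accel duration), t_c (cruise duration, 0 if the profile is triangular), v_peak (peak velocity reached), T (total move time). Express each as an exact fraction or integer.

(v_max)²/a_max = (65/4)²/(3/2) = 4225/24
363/8 < 4225/24 → triangular
v_peak = √(363/8·3/2) = √(1089/16) = 33/4
t_a = (33/4)/(3/2) = 11/2; t_c = 0
T = 2·11/2 = 11

t_a=11/2 t_c=0 v_peak=33/4 T=11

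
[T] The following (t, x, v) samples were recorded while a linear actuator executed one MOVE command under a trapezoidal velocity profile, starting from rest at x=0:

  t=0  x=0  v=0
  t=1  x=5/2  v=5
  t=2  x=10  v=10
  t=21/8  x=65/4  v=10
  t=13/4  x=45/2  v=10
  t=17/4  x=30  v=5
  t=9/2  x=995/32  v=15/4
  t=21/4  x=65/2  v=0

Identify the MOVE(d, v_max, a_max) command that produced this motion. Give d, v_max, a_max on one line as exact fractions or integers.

final state: t=21/4, x=65/2, v=0 → d = 65/2
a_max = (5−0)/(1−0) = 5
max v = 10 over t∈[2,13/4] → v_max = 10
check: 10·(2+5/4) = 65/2 ✓

d=65/2 v_max=10 a_max=5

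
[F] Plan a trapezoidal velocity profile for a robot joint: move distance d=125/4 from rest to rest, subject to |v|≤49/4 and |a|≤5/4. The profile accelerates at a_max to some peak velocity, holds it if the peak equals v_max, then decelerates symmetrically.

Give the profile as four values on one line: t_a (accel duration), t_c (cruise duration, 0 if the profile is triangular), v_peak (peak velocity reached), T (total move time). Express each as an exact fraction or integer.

t_a=5 t_c=0 v_peak=25/4 T=10

(v_max)²/a_max = (49/4)²/(5/4) = 2401/20
125/4 < 2401/20 → triangular
v_peak = √(125/4·5/4) = √(625/16) = 25/4
t_a = (25/4)/(5/4) = 5; t_c = 0
T = 2·5 = 10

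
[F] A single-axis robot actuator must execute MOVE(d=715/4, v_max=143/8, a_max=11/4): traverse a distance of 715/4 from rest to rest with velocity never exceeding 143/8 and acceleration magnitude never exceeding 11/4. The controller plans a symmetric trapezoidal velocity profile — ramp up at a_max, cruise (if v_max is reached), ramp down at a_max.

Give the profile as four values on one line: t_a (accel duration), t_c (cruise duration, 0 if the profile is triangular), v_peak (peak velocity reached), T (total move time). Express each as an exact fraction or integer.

vₘ²/aₘ = (143/8)²/(11/4) = 1859/16
715/4 ≥ 1859/16 so v_max reached
t_a = (143/8)/(11/4) = 13/2; v_peak = 143/8
d_cruise = 715/4 − 1859/16 = 1001/16; t_c = (1001/16)/(143/8) = 7/2
T = 2·13/2 + 7/2 = 33/2

t_a=13/2 t_c=7/2 v_peak=143/8 T=33/2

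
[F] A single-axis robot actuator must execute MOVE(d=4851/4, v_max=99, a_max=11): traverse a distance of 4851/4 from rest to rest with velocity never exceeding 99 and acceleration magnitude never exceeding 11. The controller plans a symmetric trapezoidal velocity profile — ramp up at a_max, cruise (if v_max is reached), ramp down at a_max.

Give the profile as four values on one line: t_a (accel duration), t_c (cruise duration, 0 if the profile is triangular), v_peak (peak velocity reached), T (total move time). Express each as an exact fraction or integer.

t_a=9 t_c=13/4 v_peak=99 T=85/4

vₘ²/aₘ = 99²/11 = 891
4851/4 ≥ 891 ⇒ cruise phase
t_a = 99/11 = 9; v_peak = 99
d_cruise = 4851/4 − 891 = 1287/4; t_c = (1287/4)/99 = 13/4
T = 2·9 + 13/4 = 85/4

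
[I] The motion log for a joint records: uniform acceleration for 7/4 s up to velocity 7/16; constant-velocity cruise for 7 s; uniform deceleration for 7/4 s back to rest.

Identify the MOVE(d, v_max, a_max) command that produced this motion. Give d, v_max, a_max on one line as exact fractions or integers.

a_max = (7/16)/(7/4) = 1/4
d_a = ½·7/16·7/4 = 49/128; d_c = 7/16·7 = 49/16
d = 2·49/128 + 49/16 = 245/64
t_c = 7 > 0 ⇒ limit active, v_max = 7/16

d=245/64 v_max=7/16 a_max=1/4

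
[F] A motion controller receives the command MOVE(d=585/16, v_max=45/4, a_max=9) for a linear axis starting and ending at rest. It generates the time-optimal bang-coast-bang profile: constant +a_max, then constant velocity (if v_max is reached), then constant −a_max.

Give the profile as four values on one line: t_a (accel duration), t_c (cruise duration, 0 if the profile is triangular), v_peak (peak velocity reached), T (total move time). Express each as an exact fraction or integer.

vₘ²/aₘ = (45/4)²/9 = 225/16
585/16 ≥ 225/16 so v_max reached
t_a = (45/4)/9 = 5/4; v_peak = 45/4
d_cruise = 585/16 − 225/16 = 45/2; t_c = (45/2)/(45/4) = 2
T = 2·5/4 + 2 = 9/2

t_a=5/4 t_c=2 v_peak=45/4 T=9/2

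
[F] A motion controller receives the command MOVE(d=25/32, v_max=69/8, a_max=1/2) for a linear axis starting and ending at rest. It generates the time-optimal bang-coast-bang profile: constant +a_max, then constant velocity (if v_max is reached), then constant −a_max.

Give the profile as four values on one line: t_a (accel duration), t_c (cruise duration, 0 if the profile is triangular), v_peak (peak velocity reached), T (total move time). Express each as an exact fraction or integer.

t_a=5/4 t_c=0 v_peak=5/8 T=5/2

vₘ²/aₘ = (69/8)²/(1/2) = 4761/32
25/32 < 4761/32 → triangular
v_peak = √(25/32·1/2) = √(25/64) = 5/8
t_a = (5/8)/(1/2) = 5/4; t_c = 0
T = 2·5/4 = 5/2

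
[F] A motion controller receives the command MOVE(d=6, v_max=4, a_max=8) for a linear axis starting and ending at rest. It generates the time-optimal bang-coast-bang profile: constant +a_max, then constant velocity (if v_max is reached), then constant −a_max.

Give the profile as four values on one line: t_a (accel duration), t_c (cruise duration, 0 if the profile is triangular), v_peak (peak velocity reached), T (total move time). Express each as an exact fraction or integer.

t_a=1/2 t_c=1 v_peak=4 T=2

v_max²/a_max = 4²/8 = 2
6 ≥ 2 ⇒ cruise phase
t_a = 4/8 = 1/2; v_peak = 4
d_cruise = 6 − 2 = 4; t_c = 4/4 = 1
T = 2·1/2 + 1 = 2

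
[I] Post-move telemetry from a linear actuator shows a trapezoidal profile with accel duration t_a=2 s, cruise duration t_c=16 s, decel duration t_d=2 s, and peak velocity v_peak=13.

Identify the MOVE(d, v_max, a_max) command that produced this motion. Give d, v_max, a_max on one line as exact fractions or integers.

d=234 v_max=13 a_max=13/2

a_max = 13/2
d_a = ½·13·2 = 13; d_c = 13·16 = 208
d = 2·13 + 208 = 234
t_c = 16 > 0 ⇒ limit active, v_max = 13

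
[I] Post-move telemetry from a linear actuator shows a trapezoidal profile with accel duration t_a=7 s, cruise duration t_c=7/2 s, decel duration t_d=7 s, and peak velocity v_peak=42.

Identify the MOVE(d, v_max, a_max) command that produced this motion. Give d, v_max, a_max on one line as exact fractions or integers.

a_max = 42/7 = 6
d_a = ½·42·7 = 147; d_c = 42·7/2 = 147
d = 2·147 + 147 = 441
t_c = 7/2 > 0 → v_max = v_peak = 42

d=441 v_max=42 a_max=6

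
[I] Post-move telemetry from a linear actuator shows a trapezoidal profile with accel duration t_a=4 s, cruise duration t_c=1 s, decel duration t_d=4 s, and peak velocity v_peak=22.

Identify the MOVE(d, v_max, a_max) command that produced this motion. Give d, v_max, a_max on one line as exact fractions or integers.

a_max = 22/4 = 11/2
d_a = ½·22·4 = 44; d_c = 22·1 = 22
d = 2·44 + 22 = 110
t_c = 1 > 0 ⇒ limit active, v_max = 22

d=110 v_max=22 a_max=11/2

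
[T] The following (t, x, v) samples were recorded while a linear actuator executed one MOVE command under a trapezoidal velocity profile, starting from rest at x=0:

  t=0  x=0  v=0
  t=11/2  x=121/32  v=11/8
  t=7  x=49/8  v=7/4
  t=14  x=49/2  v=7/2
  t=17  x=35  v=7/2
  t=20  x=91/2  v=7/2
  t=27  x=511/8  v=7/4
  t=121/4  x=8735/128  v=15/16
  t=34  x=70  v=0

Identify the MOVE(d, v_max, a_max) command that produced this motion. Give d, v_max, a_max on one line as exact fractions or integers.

d=70 v_max=7/2 a_max=1/4

final state: t=34, x=70, v=0 → d = 70
a_max = (11/8−0)/(11/2−0) = 1/4
max v = 7/2 over t∈[14,20] → v_max = 7/2
check: 7/2·(14+6) = 70 ✓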